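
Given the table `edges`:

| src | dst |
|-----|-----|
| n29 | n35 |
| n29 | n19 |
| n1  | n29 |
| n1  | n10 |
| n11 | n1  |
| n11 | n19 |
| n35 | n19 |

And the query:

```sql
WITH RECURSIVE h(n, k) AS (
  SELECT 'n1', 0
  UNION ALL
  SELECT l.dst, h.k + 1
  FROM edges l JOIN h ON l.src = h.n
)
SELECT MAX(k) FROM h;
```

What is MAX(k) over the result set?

3

Base: (n1, k=0).
Iteration 1: edges from {n1} -> (n10, k=1), (n29, k=1).
Iteration 2: edges from {n10,n29} -> (n19, k=2), (n35, k=2).
Iteration 3: edges from {n19,n35} -> (n19, k=3).
Iteration 4: no outgoing edges from {n19}; recursion stops.
k values: 0, 1, 1, 2, 2, 3; the maximum is 3.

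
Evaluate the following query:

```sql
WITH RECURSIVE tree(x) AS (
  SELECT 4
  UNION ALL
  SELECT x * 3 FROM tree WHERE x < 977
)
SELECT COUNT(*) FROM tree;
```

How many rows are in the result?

7

Base: x=4.
Iteration 1: 4 < 977 holds -> x = 4 * 3 = 12.
Iteration 2: 12 < 977 holds -> x = 12 * 3 = 36.
Iteration 3: 36 < 977 holds -> x = 36 * 3 = 108.
Iteration 4: 108 < 977 holds -> x = 108 * 3 = 324.
Iteration 5: 324 < 977 holds -> x = 324 * 3 = 972.
Iteration 6: 972 < 977 holds -> x = 972 * 3 = 2916.
Iteration 7: 2916 < 977 fails; recursion stops.
Total rows emitted: 7.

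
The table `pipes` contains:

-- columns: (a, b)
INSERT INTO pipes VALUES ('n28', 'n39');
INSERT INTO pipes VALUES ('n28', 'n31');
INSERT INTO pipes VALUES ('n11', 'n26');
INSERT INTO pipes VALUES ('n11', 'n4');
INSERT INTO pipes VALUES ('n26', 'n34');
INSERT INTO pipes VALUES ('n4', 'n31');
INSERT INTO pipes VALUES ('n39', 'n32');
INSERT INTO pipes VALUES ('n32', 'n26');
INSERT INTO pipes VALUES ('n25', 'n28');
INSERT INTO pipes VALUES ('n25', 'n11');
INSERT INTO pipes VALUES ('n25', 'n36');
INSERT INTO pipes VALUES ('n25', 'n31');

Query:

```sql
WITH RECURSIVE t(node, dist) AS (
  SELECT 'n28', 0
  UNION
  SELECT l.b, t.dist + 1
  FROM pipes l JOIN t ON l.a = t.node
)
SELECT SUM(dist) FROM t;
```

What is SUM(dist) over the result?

11

Base: (n28, dist=0).
Iteration 1: edges from {n28} -> (n31, dist=1), (n39, dist=1).
Iteration 2: edges from {n31,n39} -> (n32, dist=2).
Iteration 3: edges from {n32} -> (n26, dist=3).
Iteration 4: edges from {n26} -> (n34, dist=4).
Iteration 5: no outgoing edges from {n34}; recursion stops.
SUM(dist) = 0 + 1 + 1 + 2 + 3 + 4 = 11.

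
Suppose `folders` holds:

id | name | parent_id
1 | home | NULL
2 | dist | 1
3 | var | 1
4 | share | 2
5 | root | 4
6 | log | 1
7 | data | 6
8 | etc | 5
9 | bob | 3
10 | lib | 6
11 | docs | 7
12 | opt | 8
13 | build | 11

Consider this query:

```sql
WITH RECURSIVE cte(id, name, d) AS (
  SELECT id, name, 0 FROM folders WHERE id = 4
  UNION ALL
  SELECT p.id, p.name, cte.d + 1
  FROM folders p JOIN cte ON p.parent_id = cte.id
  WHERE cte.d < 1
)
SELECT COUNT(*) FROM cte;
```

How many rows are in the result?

Base: id=4 (share) at d 0.
Iteration 1: rows with parent_id in {4} -> root (id 5, d 1).
Iteration 2: d < 1 fails for all current rows; recursion stops.
Total rows emitted: 2.

2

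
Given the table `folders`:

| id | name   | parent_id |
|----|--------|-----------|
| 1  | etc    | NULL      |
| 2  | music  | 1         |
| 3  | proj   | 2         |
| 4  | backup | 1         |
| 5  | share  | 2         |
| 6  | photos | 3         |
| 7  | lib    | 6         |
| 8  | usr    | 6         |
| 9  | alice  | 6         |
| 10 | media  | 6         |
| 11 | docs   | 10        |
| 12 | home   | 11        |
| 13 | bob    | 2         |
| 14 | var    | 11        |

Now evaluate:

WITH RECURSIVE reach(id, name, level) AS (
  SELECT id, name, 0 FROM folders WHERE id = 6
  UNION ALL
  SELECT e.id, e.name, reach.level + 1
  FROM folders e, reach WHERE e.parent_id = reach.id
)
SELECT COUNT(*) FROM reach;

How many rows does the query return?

Base: id=6 (photos) at level 0.
Iteration 1: rows with parent_id in {6} -> lib (id 7, level 1), usr (id 8, level 1), alice (id 9, level 1), media (id 10, level 1).
Iteration 2: rows with parent_id in {7,8,9,10} -> docs (id 11, level 2).
Iteration 3: rows with parent_id in {11} -> home (id 12, level 3), var (id 14, level 3).
Iteration 4: no rows with parent_id in {12,14}; recursion stops.
Total rows emitted: 8.

8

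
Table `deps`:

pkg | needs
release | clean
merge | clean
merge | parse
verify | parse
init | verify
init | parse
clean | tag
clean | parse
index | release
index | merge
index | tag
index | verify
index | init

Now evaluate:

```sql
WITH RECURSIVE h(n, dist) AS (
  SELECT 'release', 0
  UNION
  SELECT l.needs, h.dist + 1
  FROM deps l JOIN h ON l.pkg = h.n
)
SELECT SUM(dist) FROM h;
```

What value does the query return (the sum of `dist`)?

5

Base: (release, dist=0).
Iteration 1: edges from {release} -> (clean, dist=1).
Iteration 2: edges from {clean} -> (parse, dist=2), (tag, dist=2).
Iteration 3: no outgoing edges from {parse,tag}; recursion stops.
SUM(dist) = 0 + 1 + 2 + 2 = 5.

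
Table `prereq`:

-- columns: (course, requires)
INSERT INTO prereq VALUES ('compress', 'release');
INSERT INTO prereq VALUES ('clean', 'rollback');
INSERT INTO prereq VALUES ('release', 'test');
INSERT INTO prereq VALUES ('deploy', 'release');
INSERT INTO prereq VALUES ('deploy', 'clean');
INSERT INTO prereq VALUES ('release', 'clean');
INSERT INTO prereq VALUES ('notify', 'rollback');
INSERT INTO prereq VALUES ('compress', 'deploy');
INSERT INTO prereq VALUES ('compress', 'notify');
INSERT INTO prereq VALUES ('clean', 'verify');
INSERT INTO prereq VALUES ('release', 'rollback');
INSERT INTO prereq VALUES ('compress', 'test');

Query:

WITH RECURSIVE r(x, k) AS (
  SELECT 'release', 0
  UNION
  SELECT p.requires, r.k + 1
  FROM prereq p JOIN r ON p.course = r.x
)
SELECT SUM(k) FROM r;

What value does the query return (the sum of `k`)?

Base: (release, k=0).
Iteration 1: edges from {release} -> (clean, k=1), (rollback, k=1), (test, k=1).
Iteration 2: edges from {clean,rollback,test} -> (rollback, k=2), (verify, k=2).
Iteration 3: no outgoing edges from {rollback,verify}; recursion stops.
SUM(k) = 0 + 1 + 1 + 1 + 2 + 2 = 7.

7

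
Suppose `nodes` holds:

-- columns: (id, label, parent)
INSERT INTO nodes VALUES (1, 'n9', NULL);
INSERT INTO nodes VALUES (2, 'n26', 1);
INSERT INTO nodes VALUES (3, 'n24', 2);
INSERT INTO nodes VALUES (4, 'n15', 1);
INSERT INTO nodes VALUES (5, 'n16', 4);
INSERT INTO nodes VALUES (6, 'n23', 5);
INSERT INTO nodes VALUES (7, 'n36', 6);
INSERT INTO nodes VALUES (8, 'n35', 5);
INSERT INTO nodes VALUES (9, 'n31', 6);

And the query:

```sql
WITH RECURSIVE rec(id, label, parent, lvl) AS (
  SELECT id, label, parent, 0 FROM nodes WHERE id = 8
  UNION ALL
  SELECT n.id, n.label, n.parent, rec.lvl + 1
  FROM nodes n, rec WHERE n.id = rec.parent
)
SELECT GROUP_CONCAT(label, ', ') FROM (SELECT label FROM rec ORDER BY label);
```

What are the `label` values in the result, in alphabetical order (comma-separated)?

n15, n16, n35, n9

Base: id=8 (n35), parent=5, lvl 0.
Iteration 1: join on id=5 -> n16 (id 5, parent=4, lvl 1).
Iteration 2: join on id=4 -> n15 (id 4, parent=1, lvl 2).
Iteration 3: join on id=1 -> n9 (id 1, parent=NULL, lvl 3).
Iteration 4: parent is NULL; no match; recursion stops.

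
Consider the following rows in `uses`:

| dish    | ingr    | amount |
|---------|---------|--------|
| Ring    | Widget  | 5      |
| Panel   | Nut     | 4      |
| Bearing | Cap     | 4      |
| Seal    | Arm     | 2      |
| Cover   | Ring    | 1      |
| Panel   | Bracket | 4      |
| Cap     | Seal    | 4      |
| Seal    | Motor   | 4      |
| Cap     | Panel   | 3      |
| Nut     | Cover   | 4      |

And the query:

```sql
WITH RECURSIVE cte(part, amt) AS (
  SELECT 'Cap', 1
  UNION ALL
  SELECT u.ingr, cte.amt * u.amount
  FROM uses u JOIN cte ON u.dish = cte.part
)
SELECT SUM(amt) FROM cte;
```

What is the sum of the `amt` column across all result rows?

Base: (Cap, amt=1).
Iteration 1: components of {Cap} -> Panel = 1*3 = 3, Seal = 1*4 = 4.
Iteration 2: components of {Panel,Seal} -> Arm = 4*2 = 8, Bracket = 3*4 = 12, Motor = 4*4 = 16, Nut = 3*4 = 12.
Iteration 3: components of {Arm,Bracket,Motor,Nut} -> Cover = 12*4 = 48.
Iteration 4: components of {Cover} -> Ring = 48*1 = 48.
Iteration 5: components of {Ring} -> Widget = 48*5 = 240.
Iteration 6: no further components; recursion stops.
SUM(amt) = 1 + 3 + 4 + 12 + 12 + 16 + 8 + 48 + 48 + 240 = 392.

392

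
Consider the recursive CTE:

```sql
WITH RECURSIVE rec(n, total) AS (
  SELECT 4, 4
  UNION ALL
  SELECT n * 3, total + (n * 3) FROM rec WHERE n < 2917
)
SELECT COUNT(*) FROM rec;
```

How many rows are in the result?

8

Base: n=4, total=4.
Iteration 1: 4 < 2917 holds -> n = 4 * 3 = 12, total = 4 + 12 = 16.
Iteration 2: 12 < 2917 holds -> n = 12 * 3 = 36, total = 16 + 36 = 52.
Iteration 3: 36 < 2917 holds -> n = 36 * 3 = 108, total = 52 + 108 = 160.
Iteration 4: 108 < 2917 holds -> n = 108 * 3 = 324, total = 160 + 324 = 484.
Iteration 5: 324 < 2917 holds -> n = 324 * 3 = 972, total = 484 + 972 = 1456.
Iteration 6: 972 < 2917 holds -> n = 972 * 3 = 2916, total = 1456 + 2916 = 4372.
Iteration 7: 2916 < 2917 holds -> n = 2916 * 3 = 8748, total = 4372 + 8748 = 13120.
Iteration 8: 8748 < 2917 fails; recursion stops.
Total rows emitted: 8.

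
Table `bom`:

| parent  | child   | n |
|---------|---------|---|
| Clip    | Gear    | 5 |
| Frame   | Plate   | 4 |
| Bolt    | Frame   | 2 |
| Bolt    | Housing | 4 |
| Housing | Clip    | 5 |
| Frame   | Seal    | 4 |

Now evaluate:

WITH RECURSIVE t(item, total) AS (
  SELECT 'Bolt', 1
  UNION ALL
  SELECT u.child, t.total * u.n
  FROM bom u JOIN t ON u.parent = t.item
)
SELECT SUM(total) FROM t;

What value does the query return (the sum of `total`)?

Base: (Bolt, total=1).
Iteration 1: components of {Bolt} -> Frame = 1*2 = 2, Housing = 1*4 = 4.
Iteration 2: components of {Frame,Housing} -> Clip = 4*5 = 20, Plate = 2*4 = 8, Seal = 2*4 = 8.
Iteration 3: components of {Clip,Plate,Seal} -> Gear = 20*5 = 100.
Iteration 4: no further components; recursion stops.
SUM(total) = 1 + 4 + 2 + 20 + 8 + 8 + 100 = 143.

143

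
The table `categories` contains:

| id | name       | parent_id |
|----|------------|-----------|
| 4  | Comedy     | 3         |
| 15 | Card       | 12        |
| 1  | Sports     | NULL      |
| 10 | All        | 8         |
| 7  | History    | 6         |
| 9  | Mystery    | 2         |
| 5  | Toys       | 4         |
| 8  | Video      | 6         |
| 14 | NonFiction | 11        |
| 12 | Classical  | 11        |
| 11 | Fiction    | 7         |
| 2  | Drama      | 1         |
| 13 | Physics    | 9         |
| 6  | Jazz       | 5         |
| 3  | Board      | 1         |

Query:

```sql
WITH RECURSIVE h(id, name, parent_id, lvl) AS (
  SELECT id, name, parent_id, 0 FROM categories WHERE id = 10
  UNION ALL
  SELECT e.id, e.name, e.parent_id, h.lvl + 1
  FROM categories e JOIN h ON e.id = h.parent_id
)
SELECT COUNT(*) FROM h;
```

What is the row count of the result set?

Base: id=10 (All), parent_id=8, lvl 0.
Iteration 1: join on id=8 -> Video (id 8, parent_id=6, lvl 1).
Iteration 2: join on id=6 -> Jazz (id 6, parent_id=5, lvl 2).
Iteration 3: join on id=5 -> Toys (id 5, parent_id=4, lvl 3).
Iteration 4: join on id=4 -> Comedy (id 4, parent_id=3, lvl 4).
Iteration 5: join on id=3 -> Board (id 3, parent_id=1, lvl 5).
Iteration 6: join on id=1 -> Sports (id 1, parent_id=NULL, lvl 6).
Iteration 7: parent_id is NULL; no match; recursion stops.
Total rows emitted: 7.

7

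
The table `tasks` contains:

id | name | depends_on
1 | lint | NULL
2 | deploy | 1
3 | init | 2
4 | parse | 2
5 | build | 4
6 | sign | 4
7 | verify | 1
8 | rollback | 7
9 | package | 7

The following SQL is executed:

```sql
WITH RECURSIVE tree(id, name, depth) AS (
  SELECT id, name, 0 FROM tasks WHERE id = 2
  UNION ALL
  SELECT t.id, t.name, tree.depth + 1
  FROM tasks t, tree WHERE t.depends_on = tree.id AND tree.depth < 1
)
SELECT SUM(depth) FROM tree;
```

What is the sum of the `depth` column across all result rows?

2

Base: id=2 (deploy) at depth 0.
Iteration 1: rows with depends_on in {2} -> init (id 3, depth 1), parse (id 4, depth 1).
Iteration 2: depth < 1 fails for all current rows; recursion stops.
SUM(depth) = 0 + 1 + 1 = 2.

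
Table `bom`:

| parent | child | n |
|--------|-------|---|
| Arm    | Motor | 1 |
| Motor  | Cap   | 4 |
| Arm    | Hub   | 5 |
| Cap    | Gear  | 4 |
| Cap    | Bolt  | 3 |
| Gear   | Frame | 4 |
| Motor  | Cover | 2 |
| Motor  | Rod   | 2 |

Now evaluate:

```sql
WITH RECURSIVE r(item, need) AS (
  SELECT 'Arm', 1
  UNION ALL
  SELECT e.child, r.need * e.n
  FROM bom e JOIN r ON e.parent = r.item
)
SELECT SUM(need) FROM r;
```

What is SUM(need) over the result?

Base: (Arm, need=1).
Iteration 1: components of {Arm} -> Hub = 1*5 = 5, Motor = 1*1 = 1.
Iteration 2: components of {Hub,Motor} -> Cap = 1*4 = 4, Cover = 1*2 = 2, Rod = 1*2 = 2.
Iteration 3: components of {Cap,Cover,Rod} -> Bolt = 4*3 = 12, Gear = 4*4 = 16.
Iteration 4: components of {Bolt,Gear} -> Frame = 16*4 = 64.
Iteration 5: no further components; recursion stops.
SUM(need) = 1 + 1 + 5 + 4 + 2 + 2 + 16 + 12 + 64 = 107.

107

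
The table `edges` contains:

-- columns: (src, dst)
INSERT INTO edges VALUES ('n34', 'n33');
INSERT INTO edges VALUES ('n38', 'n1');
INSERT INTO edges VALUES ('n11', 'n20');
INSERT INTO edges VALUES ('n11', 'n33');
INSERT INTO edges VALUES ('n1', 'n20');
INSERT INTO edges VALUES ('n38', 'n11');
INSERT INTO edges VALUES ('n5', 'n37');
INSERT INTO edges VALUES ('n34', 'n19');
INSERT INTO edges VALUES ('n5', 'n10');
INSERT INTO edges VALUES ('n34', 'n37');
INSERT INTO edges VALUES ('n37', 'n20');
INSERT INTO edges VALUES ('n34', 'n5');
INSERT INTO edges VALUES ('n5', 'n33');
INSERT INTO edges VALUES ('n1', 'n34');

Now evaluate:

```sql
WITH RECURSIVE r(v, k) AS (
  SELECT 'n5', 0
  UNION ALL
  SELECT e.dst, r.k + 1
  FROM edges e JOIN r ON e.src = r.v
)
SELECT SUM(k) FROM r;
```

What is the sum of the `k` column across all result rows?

Base: (n5, k=0).
Iteration 1: edges from {n5} -> (n10, k=1), (n33, k=1), (n37, k=1).
Iteration 2: edges from {n10,n33,n37} -> (n20, k=2).
Iteration 3: no outgoing edges from {n20}; recursion stops.
SUM(k) = 0 + 1 + 1 + 1 + 2 = 5.

5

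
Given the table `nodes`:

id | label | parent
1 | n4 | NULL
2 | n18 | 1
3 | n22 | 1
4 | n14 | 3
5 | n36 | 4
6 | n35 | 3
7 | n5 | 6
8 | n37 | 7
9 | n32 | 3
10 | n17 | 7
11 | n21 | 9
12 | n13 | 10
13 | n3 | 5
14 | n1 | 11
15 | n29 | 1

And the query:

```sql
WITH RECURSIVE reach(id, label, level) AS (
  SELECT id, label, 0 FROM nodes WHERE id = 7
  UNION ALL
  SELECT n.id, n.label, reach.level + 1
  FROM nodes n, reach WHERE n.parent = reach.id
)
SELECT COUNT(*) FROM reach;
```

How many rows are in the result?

4

Base: id=7 (n5) at level 0.
Iteration 1: rows with parent in {7} -> n37 (id 8, level 1), n17 (id 10, level 1).
Iteration 2: rows with parent in {8,10} -> n13 (id 12, level 2).
Iteration 3: no rows with parent in {12}; recursion stops.
Total rows emitted: 4.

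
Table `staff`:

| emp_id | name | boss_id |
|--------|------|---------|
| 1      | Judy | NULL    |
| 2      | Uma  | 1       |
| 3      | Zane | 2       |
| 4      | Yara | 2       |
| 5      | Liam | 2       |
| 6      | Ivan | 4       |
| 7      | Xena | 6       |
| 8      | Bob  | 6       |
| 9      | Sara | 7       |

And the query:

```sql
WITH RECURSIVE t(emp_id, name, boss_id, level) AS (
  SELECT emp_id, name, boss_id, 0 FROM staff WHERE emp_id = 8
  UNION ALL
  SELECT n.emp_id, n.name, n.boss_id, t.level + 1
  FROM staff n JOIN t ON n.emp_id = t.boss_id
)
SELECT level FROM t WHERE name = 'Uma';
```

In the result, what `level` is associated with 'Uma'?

3

Base: emp_id=8 (Bob), boss_id=6, level 0.
Iteration 1: join on emp_id=6 -> Ivan (id 6, boss_id=4, level 1).
Iteration 2: join on emp_id=4 -> Yara (id 4, boss_id=2, level 2).
Iteration 3: join on emp_id=2 -> Uma (id 2, boss_id=1, level 3).
Iteration 4: join on emp_id=1 -> Judy (id 1, boss_id=NULL, level 4).
Iteration 5: boss_id is NULL; no match; recursion stops.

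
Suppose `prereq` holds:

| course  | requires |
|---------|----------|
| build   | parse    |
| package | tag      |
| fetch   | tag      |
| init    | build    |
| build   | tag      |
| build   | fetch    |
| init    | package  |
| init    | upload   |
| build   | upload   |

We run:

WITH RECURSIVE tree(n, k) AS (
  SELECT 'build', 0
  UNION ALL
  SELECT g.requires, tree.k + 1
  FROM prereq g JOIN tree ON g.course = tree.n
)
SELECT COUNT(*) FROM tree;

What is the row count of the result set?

Base: (build, k=0).
Iteration 1: edges from {build} -> (fetch, k=1), (parse, k=1), (tag, k=1), (upload, k=1).
Iteration 2: edges from {fetch,parse,tag,upload} -> (tag, k=2).
Iteration 3: no outgoing edges from {tag}; recursion stops.
Total rows emitted: 6.

6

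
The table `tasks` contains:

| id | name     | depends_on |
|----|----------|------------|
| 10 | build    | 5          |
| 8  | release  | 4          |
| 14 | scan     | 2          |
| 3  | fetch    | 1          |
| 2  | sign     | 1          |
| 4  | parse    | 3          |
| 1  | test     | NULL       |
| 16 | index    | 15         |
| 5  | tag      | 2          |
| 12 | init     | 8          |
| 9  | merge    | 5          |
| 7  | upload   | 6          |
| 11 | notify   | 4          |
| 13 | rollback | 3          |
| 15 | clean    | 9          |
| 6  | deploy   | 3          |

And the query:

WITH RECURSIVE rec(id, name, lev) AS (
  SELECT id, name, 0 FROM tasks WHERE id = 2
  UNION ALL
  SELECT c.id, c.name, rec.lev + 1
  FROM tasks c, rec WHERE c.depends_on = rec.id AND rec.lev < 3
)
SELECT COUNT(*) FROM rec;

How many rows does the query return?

6

Base: id=2 (sign) at lev 0.
Iteration 1: rows with depends_on in {2} -> tag (id 5, lev 1), scan (id 14, lev 1).
Iteration 2: rows with depends_on in {5,14} -> merge (id 9, lev 2), build (id 10, lev 2).
Iteration 3: rows with depends_on in {9,10} -> clean (id 15, lev 3).
Iteration 4: lev < 3 fails for all current rows; recursion stops.
Total rows emitted: 6.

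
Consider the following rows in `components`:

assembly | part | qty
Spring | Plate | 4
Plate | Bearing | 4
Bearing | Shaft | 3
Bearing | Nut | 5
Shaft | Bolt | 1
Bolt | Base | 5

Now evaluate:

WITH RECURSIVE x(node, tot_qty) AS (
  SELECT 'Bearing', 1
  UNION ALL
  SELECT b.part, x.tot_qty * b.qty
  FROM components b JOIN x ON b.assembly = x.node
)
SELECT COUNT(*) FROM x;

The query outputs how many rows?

Base: (Bearing, tot_qty=1).
Iteration 1: components of {Bearing} -> Nut = 1*5 = 5, Shaft = 1*3 = 3.
Iteration 2: components of {Nut,Shaft} -> Bolt = 3*1 = 3.
Iteration 3: components of {Bolt} -> Base = 3*5 = 15.
Iteration 4: no further components; recursion stops.
Total rows emitted: 5.

5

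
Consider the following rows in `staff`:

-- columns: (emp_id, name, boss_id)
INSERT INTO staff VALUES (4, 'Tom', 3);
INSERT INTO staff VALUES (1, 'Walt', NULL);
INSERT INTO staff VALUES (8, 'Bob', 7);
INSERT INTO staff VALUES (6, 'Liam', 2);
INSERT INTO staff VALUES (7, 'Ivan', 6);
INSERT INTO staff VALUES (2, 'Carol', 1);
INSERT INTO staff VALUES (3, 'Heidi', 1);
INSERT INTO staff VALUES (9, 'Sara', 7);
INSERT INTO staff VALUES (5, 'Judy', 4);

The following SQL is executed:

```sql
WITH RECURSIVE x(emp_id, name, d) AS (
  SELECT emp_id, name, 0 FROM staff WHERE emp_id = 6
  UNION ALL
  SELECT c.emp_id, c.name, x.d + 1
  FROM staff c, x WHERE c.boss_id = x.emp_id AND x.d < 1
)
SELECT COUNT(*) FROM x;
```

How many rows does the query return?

Base: emp_id=6 (Liam) at d 0.
Iteration 1: rows with boss_id in {6} -> Ivan (id 7, d 1).
Iteration 2: d < 1 fails for all current rows; recursion stops.
Total rows emitted: 2.

2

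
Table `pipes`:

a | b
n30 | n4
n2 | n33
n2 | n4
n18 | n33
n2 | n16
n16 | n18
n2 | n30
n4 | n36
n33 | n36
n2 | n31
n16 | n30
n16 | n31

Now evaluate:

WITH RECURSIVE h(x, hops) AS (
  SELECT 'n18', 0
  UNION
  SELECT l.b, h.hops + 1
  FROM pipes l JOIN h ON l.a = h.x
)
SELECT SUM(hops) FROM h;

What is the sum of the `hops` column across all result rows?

3

Base: (n18, hops=0).
Iteration 1: edges from {n18} -> (n33, hops=1).
Iteration 2: edges from {n33} -> (n36, hops=2).
Iteration 3: no outgoing edges from {n36}; recursion stops.
SUM(hops) = 0 + 1 + 2 = 3.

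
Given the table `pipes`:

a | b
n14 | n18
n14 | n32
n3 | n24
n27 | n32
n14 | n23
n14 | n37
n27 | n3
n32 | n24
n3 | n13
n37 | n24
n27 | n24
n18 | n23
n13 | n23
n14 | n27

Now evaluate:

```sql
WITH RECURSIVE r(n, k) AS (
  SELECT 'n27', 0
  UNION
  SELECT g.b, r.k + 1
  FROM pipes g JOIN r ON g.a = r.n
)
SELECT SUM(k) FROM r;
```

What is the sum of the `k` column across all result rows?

10

Base: (n27, k=0).
Iteration 1: edges from {n27} -> (n24, k=1), (n3, k=1), (n32, k=1).
Iteration 2: edges from {n24,n3,n32} -> (n13, k=2), (n24, k=2). [UNION drops 1 duplicate row(s)]
Iteration 3: edges from {n13,n24} -> (n23, k=3).
Iteration 4: no outgoing edges from {n23}; recursion stops.
SUM(k) = 0 + 1 + 1 + 1 + 2 + 2 + 3 = 10.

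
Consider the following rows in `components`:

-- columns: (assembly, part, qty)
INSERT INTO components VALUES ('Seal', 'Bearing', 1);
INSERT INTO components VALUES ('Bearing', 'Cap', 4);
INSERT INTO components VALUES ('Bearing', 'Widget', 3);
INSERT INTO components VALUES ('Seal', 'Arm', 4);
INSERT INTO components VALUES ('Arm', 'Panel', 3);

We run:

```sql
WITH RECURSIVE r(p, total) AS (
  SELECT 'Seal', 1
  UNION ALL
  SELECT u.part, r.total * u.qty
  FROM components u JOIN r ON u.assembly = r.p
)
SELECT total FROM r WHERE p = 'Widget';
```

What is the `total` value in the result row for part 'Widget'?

Base: (Seal, total=1).
Iteration 1: components of {Seal} -> Arm = 1*4 = 4, Bearing = 1*1 = 1.
Iteration 2: components of {Arm,Bearing} -> Cap = 1*4 = 4, Panel = 4*3 = 12, Widget = 1*3 = 3.
Iteration 3: no further components; recursion stops.

3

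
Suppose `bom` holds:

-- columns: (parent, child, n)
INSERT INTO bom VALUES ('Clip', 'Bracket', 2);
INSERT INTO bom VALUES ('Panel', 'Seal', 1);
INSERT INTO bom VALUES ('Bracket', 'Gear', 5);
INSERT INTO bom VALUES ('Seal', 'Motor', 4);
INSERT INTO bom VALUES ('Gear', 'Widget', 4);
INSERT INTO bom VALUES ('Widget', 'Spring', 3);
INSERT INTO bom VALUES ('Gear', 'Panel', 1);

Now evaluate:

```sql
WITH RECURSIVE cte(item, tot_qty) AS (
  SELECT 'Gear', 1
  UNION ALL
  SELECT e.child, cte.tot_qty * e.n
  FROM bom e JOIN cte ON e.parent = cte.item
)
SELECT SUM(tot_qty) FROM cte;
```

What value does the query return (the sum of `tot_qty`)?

23

Base: (Gear, tot_qty=1).
Iteration 1: components of {Gear} -> Panel = 1*1 = 1, Widget = 1*4 = 4.
Iteration 2: components of {Panel,Widget} -> Seal = 1*1 = 1, Spring = 4*3 = 12.
Iteration 3: components of {Seal,Spring} -> Motor = 1*4 = 4.
Iteration 4: no further components; recursion stops.
SUM(tot_qty) = 1 + 4 + 1 + 12 + 1 + 4 = 23.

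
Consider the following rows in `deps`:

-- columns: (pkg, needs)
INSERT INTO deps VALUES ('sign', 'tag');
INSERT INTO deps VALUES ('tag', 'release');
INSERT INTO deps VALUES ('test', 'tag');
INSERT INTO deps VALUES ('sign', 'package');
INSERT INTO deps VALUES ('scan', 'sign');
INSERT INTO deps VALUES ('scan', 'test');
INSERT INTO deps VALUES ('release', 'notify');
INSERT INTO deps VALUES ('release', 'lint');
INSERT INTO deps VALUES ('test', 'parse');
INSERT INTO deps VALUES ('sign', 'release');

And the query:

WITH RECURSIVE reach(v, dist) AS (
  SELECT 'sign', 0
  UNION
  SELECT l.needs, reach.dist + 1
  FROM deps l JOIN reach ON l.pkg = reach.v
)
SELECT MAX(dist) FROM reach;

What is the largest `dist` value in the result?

3

Base: (sign, dist=0).
Iteration 1: edges from {sign} -> (package, dist=1), (release, dist=1), (tag, dist=1).
Iteration 2: edges from {package,release,tag} -> (lint, dist=2), (notify, dist=2), (release, dist=2).
Iteration 3: edges from {lint,notify,release} -> (lint, dist=3), (notify, dist=3).
Iteration 4: no outgoing edges from {lint,notify}; recursion stops.
dist values: 0, 1, 1, 1, 2, 2, 2, 3, 3; the maximum is 3.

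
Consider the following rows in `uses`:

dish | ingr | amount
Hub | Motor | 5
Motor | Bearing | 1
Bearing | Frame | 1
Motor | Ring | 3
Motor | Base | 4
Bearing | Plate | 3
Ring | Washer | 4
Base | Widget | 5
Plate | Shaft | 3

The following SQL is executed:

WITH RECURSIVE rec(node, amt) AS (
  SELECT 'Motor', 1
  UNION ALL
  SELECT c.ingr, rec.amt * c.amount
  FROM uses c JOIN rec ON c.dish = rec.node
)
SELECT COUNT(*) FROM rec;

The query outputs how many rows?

9

Base: (Motor, amt=1).
Iteration 1: components of {Motor} -> Base = 1*4 = 4, Bearing = 1*1 = 1, Ring = 1*3 = 3.
Iteration 2: components of {Base,Bearing,Ring} -> Frame = 1*1 = 1, Plate = 1*3 = 3, Washer = 3*4 = 12, Widget = 4*5 = 20.
Iteration 3: components of {Frame,Plate,Washer,Widget} -> Shaft = 3*3 = 9.
Iteration 4: no further components; recursion stops.
Total rows emitted: 9.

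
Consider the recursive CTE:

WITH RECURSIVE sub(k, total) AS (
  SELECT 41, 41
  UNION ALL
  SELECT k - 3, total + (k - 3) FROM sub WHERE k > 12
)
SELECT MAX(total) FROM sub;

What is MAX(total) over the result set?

Base: k=41, total=41.
Iteration 1: 41 > 12 holds -> k = 41 - 3 = 38, total = 41 + 38 = 79.
Iteration 2: 38 > 12 holds -> k = 38 - 3 = 35, total = 79 + 35 = 114.
Iteration 3: 35 > 12 holds -> k = 35 - 3 = 32, total = 114 + 32 = 146.
Iteration 4: 32 > 12 holds -> k = 32 - 3 = 29, total = 146 + 29 = 175.
Iteration 5: 29 > 12 holds -> k = 29 - 3 = 26, total = 175 + 26 = 201.
Iteration 6: 26 > 12 holds -> k = 26 - 3 = 23, total = 201 + 23 = 224.
Iteration 7: 23 > 12 holds -> k = 23 - 3 = 20, total = 224 + 20 = 244.
Iteration 8: 20 > 12 holds -> k = 20 - 3 = 17, total = 244 + 17 = 261.
Iteration 9: 17 > 12 holds -> k = 17 - 3 = 14, total = 261 + 14 = 275.
Iteration 10: 14 > 12 holds -> k = 14 - 3 = 11, total = 275 + 11 = 286.
Iteration 11: 11 > 12 fails; recursion stops.
total values: 41, 79, 114, 146, 175, 201, 224, 244, 261, 275, 286; the maximum is 286.

286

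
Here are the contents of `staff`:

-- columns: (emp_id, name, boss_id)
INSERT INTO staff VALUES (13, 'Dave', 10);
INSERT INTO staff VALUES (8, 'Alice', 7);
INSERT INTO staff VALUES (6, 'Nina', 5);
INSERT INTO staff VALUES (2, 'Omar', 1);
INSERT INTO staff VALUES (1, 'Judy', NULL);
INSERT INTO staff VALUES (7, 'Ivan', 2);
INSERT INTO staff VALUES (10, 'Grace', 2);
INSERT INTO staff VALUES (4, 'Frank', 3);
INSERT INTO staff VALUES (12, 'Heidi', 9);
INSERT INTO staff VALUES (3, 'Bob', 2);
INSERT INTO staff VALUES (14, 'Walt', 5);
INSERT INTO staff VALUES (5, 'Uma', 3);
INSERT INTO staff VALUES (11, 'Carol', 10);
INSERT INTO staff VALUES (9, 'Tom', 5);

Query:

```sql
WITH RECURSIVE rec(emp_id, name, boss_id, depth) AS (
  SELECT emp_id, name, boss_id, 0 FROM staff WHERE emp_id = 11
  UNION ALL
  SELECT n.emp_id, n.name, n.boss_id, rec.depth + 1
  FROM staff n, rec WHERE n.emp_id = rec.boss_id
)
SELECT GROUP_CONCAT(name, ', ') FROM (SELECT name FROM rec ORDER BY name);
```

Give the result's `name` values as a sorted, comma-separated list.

Carol, Grace, Judy, Omar

Base: emp_id=11 (Carol), boss_id=10, depth 0.
Iteration 1: join on emp_id=10 -> Grace (id 10, boss_id=2, depth 1).
Iteration 2: join on emp_id=2 -> Omar (id 2, boss_id=1, depth 2).
Iteration 3: join on emp_id=1 -> Judy (id 1, boss_id=NULL, depth 3).
Iteration 4: boss_id is NULL; no match; recursion stops.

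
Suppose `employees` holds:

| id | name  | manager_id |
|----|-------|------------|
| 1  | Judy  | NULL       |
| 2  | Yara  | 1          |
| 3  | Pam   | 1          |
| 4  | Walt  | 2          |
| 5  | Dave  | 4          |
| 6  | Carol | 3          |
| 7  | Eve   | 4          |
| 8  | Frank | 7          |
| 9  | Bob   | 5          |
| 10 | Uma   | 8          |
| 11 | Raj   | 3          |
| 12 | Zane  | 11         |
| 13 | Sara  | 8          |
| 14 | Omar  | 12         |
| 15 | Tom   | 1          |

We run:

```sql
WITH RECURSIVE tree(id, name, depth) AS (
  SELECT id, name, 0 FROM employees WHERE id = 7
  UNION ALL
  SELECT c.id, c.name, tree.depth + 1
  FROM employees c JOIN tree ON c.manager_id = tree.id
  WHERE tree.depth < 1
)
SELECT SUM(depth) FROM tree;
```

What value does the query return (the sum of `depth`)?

Base: id=7 (Eve) at depth 0.
Iteration 1: rows with manager_id in {7} -> Frank (id 8, depth 1).
Iteration 2: depth < 1 fails for all current rows; recursion stops.
SUM(depth) = 0 + 1 = 1.

1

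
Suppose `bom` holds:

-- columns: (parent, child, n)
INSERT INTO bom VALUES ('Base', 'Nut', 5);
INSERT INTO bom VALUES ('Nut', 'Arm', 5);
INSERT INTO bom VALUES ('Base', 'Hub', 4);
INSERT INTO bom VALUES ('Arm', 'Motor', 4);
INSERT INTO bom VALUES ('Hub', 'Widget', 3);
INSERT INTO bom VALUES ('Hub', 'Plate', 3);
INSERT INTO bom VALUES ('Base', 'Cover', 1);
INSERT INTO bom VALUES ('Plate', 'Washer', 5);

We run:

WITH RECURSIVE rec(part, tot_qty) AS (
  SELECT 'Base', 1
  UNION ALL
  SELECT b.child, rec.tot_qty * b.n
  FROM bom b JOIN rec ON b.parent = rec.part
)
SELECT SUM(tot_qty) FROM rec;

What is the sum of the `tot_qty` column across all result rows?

Base: (Base, tot_qty=1).
Iteration 1: components of {Base} -> Cover = 1*1 = 1, Hub = 1*4 = 4, Nut = 1*5 = 5.
Iteration 2: components of {Cover,Hub,Nut} -> Arm = 5*5 = 25, Plate = 4*3 = 12, Widget = 4*3 = 12.
Iteration 3: components of {Arm,Plate,Widget} -> Motor = 25*4 = 100, Washer = 12*5 = 60.
Iteration 4: no further components; recursion stops.
SUM(tot_qty) = 1 + 5 + 4 + 1 + 25 + 12 + 12 + 100 + 60 = 220.

220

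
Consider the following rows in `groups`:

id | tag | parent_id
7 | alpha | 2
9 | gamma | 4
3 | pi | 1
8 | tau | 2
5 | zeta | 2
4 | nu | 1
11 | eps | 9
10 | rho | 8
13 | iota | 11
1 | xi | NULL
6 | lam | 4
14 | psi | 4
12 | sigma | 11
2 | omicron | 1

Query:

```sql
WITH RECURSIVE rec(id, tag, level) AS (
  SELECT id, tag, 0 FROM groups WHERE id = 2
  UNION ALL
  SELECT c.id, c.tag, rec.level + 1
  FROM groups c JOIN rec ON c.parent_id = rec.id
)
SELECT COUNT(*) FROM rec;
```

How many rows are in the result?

5

Base: id=2 (omicron) at level 0.
Iteration 1: rows with parent_id in {2} -> zeta (id 5, level 1), alpha (id 7, level 1), tau (id 8, level 1).
Iteration 2: rows with parent_id in {5,7,8} -> rho (id 10, level 2).
Iteration 3: no rows with parent_id in {10}; recursion stops.
Total rows emitted: 5.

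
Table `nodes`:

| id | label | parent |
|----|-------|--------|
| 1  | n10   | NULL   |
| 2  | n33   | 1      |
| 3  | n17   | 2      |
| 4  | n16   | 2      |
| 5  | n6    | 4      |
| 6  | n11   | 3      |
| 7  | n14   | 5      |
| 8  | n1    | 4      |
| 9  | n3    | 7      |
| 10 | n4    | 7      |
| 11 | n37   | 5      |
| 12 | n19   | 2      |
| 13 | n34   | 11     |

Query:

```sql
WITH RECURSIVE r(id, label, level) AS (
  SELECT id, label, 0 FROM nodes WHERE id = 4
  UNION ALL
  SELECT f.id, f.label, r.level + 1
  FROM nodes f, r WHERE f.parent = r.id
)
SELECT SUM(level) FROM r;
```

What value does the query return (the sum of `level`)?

Base: id=4 (n16) at level 0.
Iteration 1: rows with parent in {4} -> n6 (id 5, level 1), n1 (id 8, level 1).
Iteration 2: rows with parent in {5,8} -> n14 (id 7, level 2), n37 (id 11, level 2).
Iteration 3: rows with parent in {7,11} -> n3 (id 9, level 3), n4 (id 10, level 3), n34 (id 13, level 3).
Iteration 4: no rows with parent in {9,10,13}; recursion stops.
SUM(level) = 0 + 1 + 1 + 2 + 2 + 3 + 3 + 3 = 15.

15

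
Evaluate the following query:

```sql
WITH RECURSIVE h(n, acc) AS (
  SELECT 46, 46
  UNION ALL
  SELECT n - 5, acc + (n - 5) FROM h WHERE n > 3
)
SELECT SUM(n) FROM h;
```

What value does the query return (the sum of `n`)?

235

Base: n=46, acc=46.
Iteration 1: 46 > 3 holds -> n = 46 - 5 = 41, acc = 46 + 41 = 87.
Iteration 2: 41 > 3 holds -> n = 41 - 5 = 36, acc = 87 + 36 = 123.
Iteration 3: 36 > 3 holds -> n = 36 - 5 = 31, acc = 123 + 31 = 154.
Iteration 4: 31 > 3 holds -> n = 31 - 5 = 26, acc = 154 + 26 = 180.
Iteration 5: 26 > 3 holds -> n = 26 - 5 = 21, acc = 180 + 21 = 201.
Iteration 6: 21 > 3 holds -> n = 21 - 5 = 16, acc = 201 + 16 = 217.
Iteration 7: 16 > 3 holds -> n = 16 - 5 = 11, acc = 217 + 11 = 228.
Iteration 8: 11 > 3 holds -> n = 11 - 5 = 6, acc = 228 + 6 = 234.
Iteration 9: 6 > 3 holds -> n = 6 - 5 = 1, acc = 234 + 1 = 235.
Iteration 10: 1 > 3 fails; recursion stops.
SUM(n) = 46 + 41 + 36 + 31 + 26 + 21 + 16 + 11 + 6 + 1 = 235.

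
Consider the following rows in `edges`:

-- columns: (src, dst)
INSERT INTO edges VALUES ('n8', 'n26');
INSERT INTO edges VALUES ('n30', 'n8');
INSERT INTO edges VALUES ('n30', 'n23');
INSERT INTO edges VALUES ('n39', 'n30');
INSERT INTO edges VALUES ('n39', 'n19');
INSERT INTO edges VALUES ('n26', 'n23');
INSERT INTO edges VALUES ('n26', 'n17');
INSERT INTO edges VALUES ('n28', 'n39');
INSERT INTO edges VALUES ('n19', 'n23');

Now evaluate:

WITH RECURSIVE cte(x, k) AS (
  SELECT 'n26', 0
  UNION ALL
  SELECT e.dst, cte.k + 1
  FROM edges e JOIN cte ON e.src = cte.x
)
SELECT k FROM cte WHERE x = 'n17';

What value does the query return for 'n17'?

Base: (n26, k=0).
Iteration 1: edges from {n26} -> (n17, k=1), (n23, k=1).
Iteration 2: no outgoing edges from {n17,n23}; recursion stops.

1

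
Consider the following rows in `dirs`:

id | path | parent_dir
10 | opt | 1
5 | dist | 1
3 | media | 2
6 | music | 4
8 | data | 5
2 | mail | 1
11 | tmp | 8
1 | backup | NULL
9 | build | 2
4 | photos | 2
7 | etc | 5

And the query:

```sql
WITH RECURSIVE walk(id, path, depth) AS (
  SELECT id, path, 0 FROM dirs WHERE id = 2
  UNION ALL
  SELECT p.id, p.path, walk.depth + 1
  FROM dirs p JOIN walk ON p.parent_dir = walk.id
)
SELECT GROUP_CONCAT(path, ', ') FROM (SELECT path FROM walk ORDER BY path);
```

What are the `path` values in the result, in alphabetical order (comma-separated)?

build, mail, media, music, photos

Base: id=2 (mail) at depth 0.
Iteration 1: rows with parent_dir in {2} -> media (id 3, depth 1), photos (id 4, depth 1), build (id 9, depth 1).
Iteration 2: rows with parent_dir in {3,4,9} -> music (id 6, depth 2).
Iteration 3: no rows with parent_dir in {6}; recursion stops.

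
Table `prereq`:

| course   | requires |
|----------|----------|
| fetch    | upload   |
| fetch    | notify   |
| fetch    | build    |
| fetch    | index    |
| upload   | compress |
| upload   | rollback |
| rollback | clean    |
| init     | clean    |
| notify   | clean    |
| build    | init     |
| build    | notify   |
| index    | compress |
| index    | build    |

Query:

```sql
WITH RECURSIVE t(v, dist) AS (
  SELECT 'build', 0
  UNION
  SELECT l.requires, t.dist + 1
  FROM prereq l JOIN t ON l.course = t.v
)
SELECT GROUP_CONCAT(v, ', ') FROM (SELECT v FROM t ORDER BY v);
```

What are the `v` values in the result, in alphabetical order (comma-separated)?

build, clean, init, notify

Base: (build, dist=0).
Iteration 1: edges from {build} -> (init, dist=1), (notify, dist=1).
Iteration 2: edges from {init,notify} -> (clean, dist=2). [UNION drops 1 duplicate row(s)]
Iteration 3: no outgoing edges from {clean}; recursion stops.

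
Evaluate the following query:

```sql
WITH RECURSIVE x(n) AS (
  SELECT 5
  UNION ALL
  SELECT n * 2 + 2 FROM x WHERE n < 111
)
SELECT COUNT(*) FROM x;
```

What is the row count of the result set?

Base: n=5.
Iteration 1: 5 < 111 holds -> n = 5 * 2 + 2 = 12.
Iteration 2: 12 < 111 holds -> n = 12 * 2 + 2 = 26.
Iteration 3: 26 < 111 holds -> n = 26 * 2 + 2 = 54.
Iteration 4: 54 < 111 holds -> n = 54 * 2 + 2 = 110.
Iteration 5: 110 < 111 holds -> n = 110 * 2 + 2 = 222.
Iteration 6: 222 < 111 fails; recursion stops.
Total rows emitted: 6.

6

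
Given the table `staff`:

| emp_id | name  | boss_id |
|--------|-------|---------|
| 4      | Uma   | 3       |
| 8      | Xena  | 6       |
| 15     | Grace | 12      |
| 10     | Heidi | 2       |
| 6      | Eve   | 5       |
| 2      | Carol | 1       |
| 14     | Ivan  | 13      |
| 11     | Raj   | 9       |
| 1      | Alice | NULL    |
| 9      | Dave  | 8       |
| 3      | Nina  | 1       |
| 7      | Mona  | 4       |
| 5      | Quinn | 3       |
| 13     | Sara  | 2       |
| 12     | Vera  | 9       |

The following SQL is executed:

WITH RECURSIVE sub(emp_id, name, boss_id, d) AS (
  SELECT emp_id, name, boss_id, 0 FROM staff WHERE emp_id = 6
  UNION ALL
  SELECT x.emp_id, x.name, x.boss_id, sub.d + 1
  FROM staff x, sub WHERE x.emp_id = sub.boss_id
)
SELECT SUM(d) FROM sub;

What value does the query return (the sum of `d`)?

6

Base: emp_id=6 (Eve), boss_id=5, d 0.
Iteration 1: join on emp_id=5 -> Quinn (id 5, boss_id=3, d 1).
Iteration 2: join on emp_id=3 -> Nina (id 3, boss_id=1, d 2).
Iteration 3: join on emp_id=1 -> Alice (id 1, boss_id=NULL, d 3).
Iteration 4: boss_id is NULL; no match; recursion stops.
SUM(d) = 0 + 1 + 2 + 3 = 6.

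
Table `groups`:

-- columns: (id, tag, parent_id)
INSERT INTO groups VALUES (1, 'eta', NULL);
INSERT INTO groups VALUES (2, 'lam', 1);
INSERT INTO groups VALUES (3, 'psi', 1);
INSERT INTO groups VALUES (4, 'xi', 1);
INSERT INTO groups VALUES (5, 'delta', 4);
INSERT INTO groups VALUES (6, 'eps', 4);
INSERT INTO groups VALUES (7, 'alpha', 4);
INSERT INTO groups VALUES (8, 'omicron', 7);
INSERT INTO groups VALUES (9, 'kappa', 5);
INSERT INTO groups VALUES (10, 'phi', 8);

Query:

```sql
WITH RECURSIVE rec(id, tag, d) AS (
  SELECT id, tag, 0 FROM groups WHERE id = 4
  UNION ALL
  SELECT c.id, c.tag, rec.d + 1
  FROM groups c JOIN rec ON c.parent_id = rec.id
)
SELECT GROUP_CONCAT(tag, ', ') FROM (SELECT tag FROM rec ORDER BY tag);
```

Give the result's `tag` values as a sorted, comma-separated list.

Base: id=4 (xi) at d 0.
Iteration 1: rows with parent_id in {4} -> delta (id 5, d 1), eps (id 6, d 1), alpha (id 7, d 1).
Iteration 2: rows with parent_id in {5,6,7} -> omicron (id 8, d 2), kappa (id 9, d 2).
Iteration 3: rows with parent_id in {8,9} -> phi (id 10, d 3).
Iteration 4: no rows with parent_id in {10}; recursion stops.

alpha, delta, eps, kappa, omicron, phi, xi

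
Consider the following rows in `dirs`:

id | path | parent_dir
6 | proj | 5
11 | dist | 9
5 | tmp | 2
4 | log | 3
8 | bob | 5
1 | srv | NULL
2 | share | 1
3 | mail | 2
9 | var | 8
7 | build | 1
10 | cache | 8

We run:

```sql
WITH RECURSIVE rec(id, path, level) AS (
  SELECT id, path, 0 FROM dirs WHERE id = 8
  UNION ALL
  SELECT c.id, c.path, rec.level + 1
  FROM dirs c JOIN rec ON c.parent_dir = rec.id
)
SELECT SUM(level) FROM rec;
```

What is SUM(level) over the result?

Base: id=8 (bob) at level 0.
Iteration 1: rows with parent_dir in {8} -> var (id 9, level 1), cache (id 10, level 1).
Iteration 2: rows with parent_dir in {9,10} -> dist (id 11, level 2).
Iteration 3: no rows with parent_dir in {11}; recursion stops.
SUM(level) = 0 + 1 + 1 + 2 = 4.

4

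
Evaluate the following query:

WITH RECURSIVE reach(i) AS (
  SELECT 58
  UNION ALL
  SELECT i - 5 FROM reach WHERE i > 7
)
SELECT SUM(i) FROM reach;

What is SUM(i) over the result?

Base: i=58.
Iteration 1: 58 > 7 holds -> i = 58 - 5 = 53.
Iteration 2: 53 > 7 holds -> i = 53 - 5 = 48.
Iteration 3: 48 > 7 holds -> i = 48 - 5 = 43.
Iteration 4: 43 > 7 holds -> i = 43 - 5 = 38.
Iteration 5: 38 > 7 holds -> i = 38 - 5 = 33.
Iteration 6: 33 > 7 holds -> i = 33 - 5 = 28.
Iteration 7: 28 > 7 holds -> i = 28 - 5 = 23.
Iteration 8: 23 > 7 holds -> i = 23 - 5 = 18.
Iteration 9: 18 > 7 holds -> i = 18 - 5 = 13.
Iteration 10: 13 > 7 holds -> i = 13 - 5 = 8.
Iteration 11: 8 > 7 holds -> i = 8 - 5 = 3.
Iteration 12: 3 > 7 fails; recursion stops.
SUM(i) = 58 + 53 + 48 + 43 + 38 + 33 + 28 + 23 + 18 + 13 + 8 + 3 = 366.

366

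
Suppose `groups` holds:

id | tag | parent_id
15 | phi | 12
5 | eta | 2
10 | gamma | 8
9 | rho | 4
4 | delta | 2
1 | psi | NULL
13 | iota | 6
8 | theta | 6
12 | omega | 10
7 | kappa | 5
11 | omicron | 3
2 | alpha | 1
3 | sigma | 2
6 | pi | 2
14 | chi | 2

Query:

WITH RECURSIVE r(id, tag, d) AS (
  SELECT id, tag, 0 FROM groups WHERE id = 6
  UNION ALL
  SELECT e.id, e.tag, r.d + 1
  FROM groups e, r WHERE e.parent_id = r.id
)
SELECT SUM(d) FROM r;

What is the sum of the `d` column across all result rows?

11

Base: id=6 (pi) at d 0.
Iteration 1: rows with parent_id in {6} -> theta (id 8, d 1), iota (id 13, d 1).
Iteration 2: rows with parent_id in {8,13} -> gamma (id 10, d 2).
Iteration 3: rows with parent_id in {10} -> omega (id 12, d 3).
Iteration 4: rows with parent_id in {12} -> phi (id 15, d 4).
Iteration 5: no rows with parent_id in {15}; recursion stops.
SUM(d) = 0 + 1 + 1 + 2 + 3 + 4 = 11.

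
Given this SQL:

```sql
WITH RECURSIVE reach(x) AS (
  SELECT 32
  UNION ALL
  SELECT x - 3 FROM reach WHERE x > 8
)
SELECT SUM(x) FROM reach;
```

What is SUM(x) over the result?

Base: x=32.
Iteration 1: 32 > 8 holds -> x = 32 - 3 = 29.
Iteration 2: 29 > 8 holds -> x = 29 - 3 = 26.
Iteration 3: 26 > 8 holds -> x = 26 - 3 = 23.
Iteration 4: 23 > 8 holds -> x = 23 - 3 = 20.
Iteration 5: 20 > 8 holds -> x = 20 - 3 = 17.
Iteration 6: 17 > 8 holds -> x = 17 - 3 = 14.
Iteration 7: 14 > 8 holds -> x = 14 - 3 = 11.
Iteration 8: 11 > 8 holds -> x = 11 - 3 = 8.
Iteration 9: 8 > 8 fails; recursion stops.
SUM(x) = 32 + 29 + 26 + 23 + 20 + 17 + 14 + 11 + 8 = 180.

180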